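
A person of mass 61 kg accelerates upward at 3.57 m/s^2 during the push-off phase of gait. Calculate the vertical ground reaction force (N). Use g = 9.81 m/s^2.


GRF = m * (g + a)
GRF = 61 * (9.81 + 3.57)
GRF = 61 * 13.3800
GRF = 816.1800


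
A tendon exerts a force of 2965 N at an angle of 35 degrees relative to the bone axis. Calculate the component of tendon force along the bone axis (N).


F_eff = F_tendon * cos(theta)
theta = 35 deg = 0.6109 rad
cos(theta) = 0.8192
F_eff = 2965 * 0.8192
F_eff = 2428.7858


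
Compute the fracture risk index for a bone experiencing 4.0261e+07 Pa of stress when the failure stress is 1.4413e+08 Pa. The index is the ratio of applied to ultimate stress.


FRI = applied / ultimate
FRI = 4.0261e+07 / 1.4413e+08
FRI = 0.2793


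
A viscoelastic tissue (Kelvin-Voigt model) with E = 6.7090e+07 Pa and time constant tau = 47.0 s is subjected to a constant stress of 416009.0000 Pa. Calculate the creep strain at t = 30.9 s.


epsilon(t) = (sigma/E) * (1 - exp(-t/tau))
sigma/E = 416009.0000 / 6.7090e+07 = 0.0062
exp(-t/tau) = exp(-30.9 / 47.0) = 0.5182
epsilon = 0.0062 * (1 - 0.5182)
epsilon = 0.0030


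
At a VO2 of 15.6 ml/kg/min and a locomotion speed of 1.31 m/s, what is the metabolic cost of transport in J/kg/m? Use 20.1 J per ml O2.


Power per kg = VO2 * 20.1 / 60
Power per kg = 15.6 * 20.1 / 60 = 5.2260 W/kg
Cost = power_per_kg / speed
Cost = 5.2260 / 1.31
Cost = 3.9893


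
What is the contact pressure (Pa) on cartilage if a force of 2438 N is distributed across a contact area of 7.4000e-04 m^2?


P = F / A
P = 2438 / 7.4000e-04
P = 3.2946e+06


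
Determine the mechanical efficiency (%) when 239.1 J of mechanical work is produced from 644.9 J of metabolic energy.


eta = (W_mech / E_meta) * 100
eta = (239.1 / 644.9) * 100
ratio = 0.3708
eta = 37.0755


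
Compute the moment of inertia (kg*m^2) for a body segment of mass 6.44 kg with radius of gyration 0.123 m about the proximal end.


I = m * k^2
I = 6.44 * 0.123^2
k^2 = 0.0151
I = 0.0974


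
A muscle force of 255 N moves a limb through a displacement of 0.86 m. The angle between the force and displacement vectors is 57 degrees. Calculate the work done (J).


W = F * d * cos(theta)
theta = 57 deg = 0.9948 rad
cos(theta) = 0.5446
W = 255 * 0.86 * 0.5446
W = 119.4393


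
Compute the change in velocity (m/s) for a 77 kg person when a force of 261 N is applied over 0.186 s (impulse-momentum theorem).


J = F * dt = 261 * 0.186 = 48.5460 N*s
delta_v = J / m
delta_v = 48.5460 / 77
delta_v = 0.6305


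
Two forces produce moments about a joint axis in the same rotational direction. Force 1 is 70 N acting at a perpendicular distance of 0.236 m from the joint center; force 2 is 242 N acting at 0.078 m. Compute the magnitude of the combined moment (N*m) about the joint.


M = F1 * d1 + F2 * d2
M = 70 * 0.236 + 242 * 0.078
M = 16.5200 + 18.8760
M = 35.3960


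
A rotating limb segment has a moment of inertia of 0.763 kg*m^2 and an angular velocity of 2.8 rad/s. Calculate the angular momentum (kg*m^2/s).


L = I * omega
L = 0.763 * 2.8
L = 2.1364


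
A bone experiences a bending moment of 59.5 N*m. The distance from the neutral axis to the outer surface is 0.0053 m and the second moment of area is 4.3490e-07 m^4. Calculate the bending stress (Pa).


sigma = M * c / I
sigma = 59.5 * 0.0053 / 4.3490e-07
M * c = 0.3154
sigma = 725109.2205


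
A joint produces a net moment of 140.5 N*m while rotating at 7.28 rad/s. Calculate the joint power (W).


P = M * omega
P = 140.5 * 7.28
P = 1022.8400


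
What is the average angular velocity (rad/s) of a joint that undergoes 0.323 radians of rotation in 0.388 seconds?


omega = delta_theta / delta_t
omega = 0.323 / 0.388
omega = 0.8325


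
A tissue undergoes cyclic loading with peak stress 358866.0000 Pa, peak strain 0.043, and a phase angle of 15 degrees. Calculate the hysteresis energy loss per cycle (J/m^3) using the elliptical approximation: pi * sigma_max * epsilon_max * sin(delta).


E_loss = pi * sigma_max * epsilon_max * sin(delta)
delta = 15 deg = 0.2618 rad
sin(delta) = 0.2588
E_loss = pi * 358866.0000 * 0.043 * 0.2588
E_loss = 12547.2015


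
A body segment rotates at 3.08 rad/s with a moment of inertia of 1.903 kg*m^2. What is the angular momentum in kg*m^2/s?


L = I * omega
L = 1.903 * 3.08
L = 5.8612


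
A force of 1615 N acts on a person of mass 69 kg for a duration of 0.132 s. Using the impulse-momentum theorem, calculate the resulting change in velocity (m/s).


J = F * dt = 1615 * 0.132 = 213.1800 N*s
delta_v = J / m
delta_v = 213.1800 / 69
delta_v = 3.0896


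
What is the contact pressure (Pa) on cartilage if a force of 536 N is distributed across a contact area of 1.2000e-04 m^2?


P = F / A
P = 536 / 1.2000e-04
P = 4.4667e+06


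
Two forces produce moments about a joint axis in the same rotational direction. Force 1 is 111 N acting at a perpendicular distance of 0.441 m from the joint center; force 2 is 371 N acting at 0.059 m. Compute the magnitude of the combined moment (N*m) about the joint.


M = F1 * d1 + F2 * d2
M = 111 * 0.441 + 371 * 0.059
M = 48.9510 + 21.8890
M = 70.8400


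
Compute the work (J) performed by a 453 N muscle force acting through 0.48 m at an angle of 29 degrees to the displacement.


W = F * d * cos(theta)
theta = 29 deg = 0.5061 rad
cos(theta) = 0.8746
W = 453 * 0.48 * 0.8746
W = 190.1773


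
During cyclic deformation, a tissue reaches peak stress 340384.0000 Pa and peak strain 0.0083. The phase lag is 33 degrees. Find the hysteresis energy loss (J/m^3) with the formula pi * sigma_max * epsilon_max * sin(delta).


E_loss = pi * sigma_max * epsilon_max * sin(delta)
delta = 33 deg = 0.5760 rad
sin(delta) = 0.5446
E_loss = pi * 340384.0000 * 0.0083 * 0.5446
E_loss = 4833.9913


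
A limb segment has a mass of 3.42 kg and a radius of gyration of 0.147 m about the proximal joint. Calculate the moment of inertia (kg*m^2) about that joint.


I = m * k^2
I = 3.42 * 0.147^2
k^2 = 0.0216
I = 0.0739


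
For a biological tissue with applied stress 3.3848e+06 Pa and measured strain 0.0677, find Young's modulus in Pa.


E = stress / strain
E = 3.3848e+06 / 0.0677
E = 4.9997e+07


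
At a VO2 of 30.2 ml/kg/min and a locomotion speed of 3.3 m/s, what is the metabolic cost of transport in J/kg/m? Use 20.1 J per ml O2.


Power per kg = VO2 * 20.1 / 60
Power per kg = 30.2 * 20.1 / 60 = 10.1170 W/kg
Cost = power_per_kg / speed
Cost = 10.1170 / 3.3
Cost = 3.0658


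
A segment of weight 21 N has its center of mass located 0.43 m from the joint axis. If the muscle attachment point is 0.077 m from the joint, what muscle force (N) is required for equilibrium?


F_muscle = W * d_load / d_muscle
F_muscle = 21 * 0.43 / 0.077
Numerator = 9.0300
F_muscle = 117.2727


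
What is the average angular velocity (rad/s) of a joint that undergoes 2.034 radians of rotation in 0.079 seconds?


omega = delta_theta / delta_t
omega = 2.034 / 0.079
omega = 25.7468


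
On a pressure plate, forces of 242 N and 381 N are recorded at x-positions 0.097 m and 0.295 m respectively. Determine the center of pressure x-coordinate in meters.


COP_x = (F1*x1 + F2*x2) / (F1 + F2)
COP_x = (242*0.097 + 381*0.295) / (242 + 381)
Numerator = 135.8690
Denominator = 623
COP_x = 0.2181


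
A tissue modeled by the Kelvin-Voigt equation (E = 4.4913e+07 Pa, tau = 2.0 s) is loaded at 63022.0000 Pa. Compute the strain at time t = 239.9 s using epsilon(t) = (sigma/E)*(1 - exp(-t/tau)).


epsilon(t) = (sigma/E) * (1 - exp(-t/tau))
sigma/E = 63022.0000 / 4.4913e+07 = 0.0014
exp(-t/tau) = exp(-239.9 / 2.0) = 8.0608e-53
epsilon = 0.0014 * (1 - 8.0608e-53)
epsilon = 0.0014


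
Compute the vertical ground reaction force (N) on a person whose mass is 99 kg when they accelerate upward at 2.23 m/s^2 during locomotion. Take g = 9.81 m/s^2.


GRF = m * (g + a)
GRF = 99 * (9.81 + 2.23)
GRF = 99 * 12.0400
GRF = 1191.9600


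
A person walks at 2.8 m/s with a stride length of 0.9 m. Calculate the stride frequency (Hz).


f = v / stride_length
f = 2.8 / 0.9
f = 3.1111


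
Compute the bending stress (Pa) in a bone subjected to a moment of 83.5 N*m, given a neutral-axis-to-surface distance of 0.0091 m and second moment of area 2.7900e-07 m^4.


sigma = M * c / I
sigma = 83.5 * 0.0091 / 2.7900e-07
M * c = 0.7599
sigma = 2.7235e+06


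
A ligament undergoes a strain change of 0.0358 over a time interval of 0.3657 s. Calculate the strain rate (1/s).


strain_rate = delta_strain / delta_t
strain_rate = 0.0358 / 0.3657
strain_rate = 0.0979


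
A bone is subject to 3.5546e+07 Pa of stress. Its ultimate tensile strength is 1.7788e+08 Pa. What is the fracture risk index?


FRI = applied / ultimate
FRI = 3.5546e+07 / 1.7788e+08
FRI = 0.1998


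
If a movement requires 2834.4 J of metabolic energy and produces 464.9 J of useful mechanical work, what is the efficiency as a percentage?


eta = (W_mech / E_meta) * 100
eta = (464.9 / 2834.4) * 100
ratio = 0.1640
eta = 16.4021


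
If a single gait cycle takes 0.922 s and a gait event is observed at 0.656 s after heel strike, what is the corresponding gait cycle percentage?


pct = (event_time / cycle_time) * 100
pct = (0.656 / 0.922) * 100
ratio = 0.7115
pct = 71.1497


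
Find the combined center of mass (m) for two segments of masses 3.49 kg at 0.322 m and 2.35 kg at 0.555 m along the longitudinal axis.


COM = (m1*x1 + m2*x2) / (m1 + m2)
COM = (3.49*0.322 + 2.35*0.555) / (3.49 + 2.35)
Numerator = 2.4280
Denominator = 5.8400
COM = 0.4158


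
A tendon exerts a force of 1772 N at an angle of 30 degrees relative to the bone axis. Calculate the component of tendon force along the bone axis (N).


F_eff = F_tendon * cos(theta)
theta = 30 deg = 0.5236 rad
cos(theta) = 0.8660
F_eff = 1772 * 0.8660
F_eff = 1534.5970


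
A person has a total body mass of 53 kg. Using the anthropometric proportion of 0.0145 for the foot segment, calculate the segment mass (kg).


m_segment = body_mass * fraction
m_segment = 53 * 0.0145
m_segment = 0.7685


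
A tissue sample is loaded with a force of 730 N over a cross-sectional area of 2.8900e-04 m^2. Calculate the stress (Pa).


stress = F / A
stress = 730 / 2.8900e-04
stress = 2.5260e+06


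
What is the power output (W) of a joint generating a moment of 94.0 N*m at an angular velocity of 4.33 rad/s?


P = M * omega
P = 94.0 * 4.33
P = 407.0200


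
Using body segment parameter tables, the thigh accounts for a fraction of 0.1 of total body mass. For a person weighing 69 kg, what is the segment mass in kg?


m_segment = body_mass * fraction
m_segment = 69 * 0.1
m_segment = 6.9000


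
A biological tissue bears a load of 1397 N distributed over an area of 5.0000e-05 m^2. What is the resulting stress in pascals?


stress = F / A
stress = 1397 / 5.0000e-05
stress = 2.7940e+07


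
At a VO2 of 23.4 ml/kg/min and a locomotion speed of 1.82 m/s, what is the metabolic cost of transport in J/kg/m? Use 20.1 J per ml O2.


Power per kg = VO2 * 20.1 / 60
Power per kg = 23.4 * 20.1 / 60 = 7.8390 W/kg
Cost = power_per_kg / speed
Cost = 7.8390 / 1.82
Cost = 4.3071


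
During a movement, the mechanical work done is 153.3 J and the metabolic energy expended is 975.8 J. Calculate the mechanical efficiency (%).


eta = (W_mech / E_meta) * 100
eta = (153.3 / 975.8) * 100
ratio = 0.1571
eta = 15.7102


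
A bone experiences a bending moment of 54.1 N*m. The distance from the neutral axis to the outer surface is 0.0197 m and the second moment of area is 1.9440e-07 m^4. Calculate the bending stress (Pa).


sigma = M * c / I
sigma = 54.1 * 0.0197 / 1.9440e-07
M * c = 1.0658
sigma = 5.4824e+06


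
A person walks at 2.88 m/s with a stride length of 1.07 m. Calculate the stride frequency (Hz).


f = v / stride_length
f = 2.88 / 1.07
f = 2.6916


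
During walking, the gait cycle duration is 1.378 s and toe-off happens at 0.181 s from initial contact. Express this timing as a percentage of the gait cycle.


pct = (event_time / cycle_time) * 100
pct = (0.181 / 1.378) * 100
ratio = 0.1313
pct = 13.1350


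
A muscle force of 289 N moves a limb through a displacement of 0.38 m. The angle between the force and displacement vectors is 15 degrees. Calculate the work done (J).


W = F * d * cos(theta)
theta = 15 deg = 0.2618 rad
cos(theta) = 0.9659
W = 289 * 0.38 * 0.9659
W = 106.0780


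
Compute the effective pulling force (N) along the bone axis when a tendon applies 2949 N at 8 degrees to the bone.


F_eff = F_tendon * cos(theta)
theta = 8 deg = 0.1396 rad
cos(theta) = 0.9903
F_eff = 2949 * 0.9903
F_eff = 2920.3005


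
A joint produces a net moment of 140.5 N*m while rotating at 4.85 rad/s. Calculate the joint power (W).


P = M * omega
P = 140.5 * 4.85
P = 681.4250


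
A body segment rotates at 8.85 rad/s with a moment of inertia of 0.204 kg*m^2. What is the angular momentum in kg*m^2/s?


L = I * omega
L = 0.204 * 8.85
L = 1.8054


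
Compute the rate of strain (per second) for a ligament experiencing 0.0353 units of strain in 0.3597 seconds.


strain_rate = delta_strain / delta_t
strain_rate = 0.0353 / 0.3597
strain_rate = 0.0981


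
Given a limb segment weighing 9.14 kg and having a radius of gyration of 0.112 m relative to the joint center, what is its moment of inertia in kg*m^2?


I = m * k^2
I = 9.14 * 0.112^2
k^2 = 0.0125
I = 0.1147


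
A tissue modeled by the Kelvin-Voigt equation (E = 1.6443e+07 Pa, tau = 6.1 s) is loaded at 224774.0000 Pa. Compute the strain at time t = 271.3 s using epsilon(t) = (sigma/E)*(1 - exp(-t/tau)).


epsilon(t) = (sigma/E) * (1 - exp(-t/tau))
sigma/E = 224774.0000 / 1.6443e+07 = 0.0137
exp(-t/tau) = exp(-271.3 / 6.1) = 4.8370e-20
epsilon = 0.0137 * (1 - 4.8370e-20)
epsilon = 0.0137


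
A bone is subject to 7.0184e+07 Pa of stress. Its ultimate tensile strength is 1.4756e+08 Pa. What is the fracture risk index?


FRI = applied / ultimate
FRI = 7.0184e+07 / 1.4756e+08
FRI = 0.4756


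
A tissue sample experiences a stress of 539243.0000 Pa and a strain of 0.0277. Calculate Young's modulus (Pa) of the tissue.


E = stress / strain
E = 539243.0000 / 0.0277
E = 1.9467e+07


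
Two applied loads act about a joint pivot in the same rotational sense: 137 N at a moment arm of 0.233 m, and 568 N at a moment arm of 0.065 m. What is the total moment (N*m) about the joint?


M = F1 * d1 + F2 * d2
M = 137 * 0.233 + 568 * 0.065
M = 31.9210 + 36.9200
M = 68.8410


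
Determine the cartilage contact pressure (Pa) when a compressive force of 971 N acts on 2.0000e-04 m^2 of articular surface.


P = F / A
P = 971 / 2.0000e-04
P = 4.8550e+06


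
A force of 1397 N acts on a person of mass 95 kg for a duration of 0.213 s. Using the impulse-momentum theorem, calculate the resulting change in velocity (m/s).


J = F * dt = 1397 * 0.213 = 297.5610 N*s
delta_v = J / m
delta_v = 297.5610 / 95
delta_v = 3.1322


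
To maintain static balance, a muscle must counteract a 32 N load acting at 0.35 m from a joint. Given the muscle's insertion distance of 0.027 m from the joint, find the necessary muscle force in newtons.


F_muscle = W * d_load / d_muscle
F_muscle = 32 * 0.35 / 0.027
Numerator = 11.2000
F_muscle = 414.8148


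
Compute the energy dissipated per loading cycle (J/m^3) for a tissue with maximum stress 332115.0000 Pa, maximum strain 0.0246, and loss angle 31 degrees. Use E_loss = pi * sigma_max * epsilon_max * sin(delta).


E_loss = pi * sigma_max * epsilon_max * sin(delta)
delta = 31 deg = 0.5411 rad
sin(delta) = 0.5150
E_loss = pi * 332115.0000 * 0.0246 * 0.5150
E_loss = 13219.4324


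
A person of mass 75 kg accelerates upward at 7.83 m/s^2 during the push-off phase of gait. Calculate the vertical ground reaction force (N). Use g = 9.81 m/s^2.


GRF = m * (g + a)
GRF = 75 * (9.81 + 7.83)
GRF = 75 * 17.6400
GRF = 1323.0000


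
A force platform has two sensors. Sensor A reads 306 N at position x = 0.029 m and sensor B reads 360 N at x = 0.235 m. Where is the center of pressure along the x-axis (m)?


COP_x = (F1*x1 + F2*x2) / (F1 + F2)
COP_x = (306*0.029 + 360*0.235) / (306 + 360)
Numerator = 93.4740
Denominator = 666
COP_x = 0.1404


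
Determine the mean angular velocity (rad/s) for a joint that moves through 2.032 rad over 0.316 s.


omega = delta_theta / delta_t
omega = 2.032 / 0.316
omega = 6.4304


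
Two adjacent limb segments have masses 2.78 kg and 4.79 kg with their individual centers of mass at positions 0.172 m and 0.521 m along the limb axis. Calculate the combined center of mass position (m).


COM = (m1*x1 + m2*x2) / (m1 + m2)
COM = (2.78*0.172 + 4.79*0.521) / (2.78 + 4.79)
Numerator = 2.9737
Denominator = 7.5700
COM = 0.3928


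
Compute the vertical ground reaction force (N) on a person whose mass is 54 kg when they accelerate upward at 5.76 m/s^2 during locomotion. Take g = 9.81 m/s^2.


GRF = m * (g + a)
GRF = 54 * (9.81 + 5.76)
GRF = 54 * 15.5700
GRF = 840.7800


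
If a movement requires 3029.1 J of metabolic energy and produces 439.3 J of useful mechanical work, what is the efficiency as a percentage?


eta = (W_mech / E_meta) * 100
eta = (439.3 / 3029.1) * 100
ratio = 0.1450
eta = 14.5027


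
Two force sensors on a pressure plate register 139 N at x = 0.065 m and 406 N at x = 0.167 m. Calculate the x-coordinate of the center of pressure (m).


COP_x = (F1*x1 + F2*x2) / (F1 + F2)
COP_x = (139*0.065 + 406*0.167) / (139 + 406)
Numerator = 76.8370
Denominator = 545
COP_x = 0.1410


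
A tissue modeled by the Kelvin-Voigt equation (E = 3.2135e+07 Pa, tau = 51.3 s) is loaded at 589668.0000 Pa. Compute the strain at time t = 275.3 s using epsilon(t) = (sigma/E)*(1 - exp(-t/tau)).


epsilon(t) = (sigma/E) * (1 - exp(-t/tau))
sigma/E = 589668.0000 / 3.2135e+07 = 0.0183
exp(-t/tau) = exp(-275.3 / 51.3) = 0.0047
epsilon = 0.0183 * (1 - 0.0047)
epsilon = 0.0183


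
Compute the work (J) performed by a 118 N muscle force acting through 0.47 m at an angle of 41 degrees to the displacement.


W = F * d * cos(theta)
theta = 41 deg = 0.7156 rad
cos(theta) = 0.7547
W = 118 * 0.47 * 0.7547
W = 41.8562


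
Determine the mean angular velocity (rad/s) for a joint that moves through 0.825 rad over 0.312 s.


omega = delta_theta / delta_t
omega = 0.825 / 0.312
omega = 2.6442


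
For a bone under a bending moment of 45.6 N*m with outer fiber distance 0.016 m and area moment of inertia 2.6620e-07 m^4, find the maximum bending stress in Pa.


sigma = M * c / I
sigma = 45.6 * 0.016 / 2.6620e-07
M * c = 0.7296
sigma = 2.7408e+06


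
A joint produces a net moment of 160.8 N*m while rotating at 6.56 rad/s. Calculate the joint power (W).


P = M * omega
P = 160.8 * 6.56
P = 1054.8480


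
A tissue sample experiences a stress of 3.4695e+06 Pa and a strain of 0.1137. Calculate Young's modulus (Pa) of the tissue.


E = stress / strain
E = 3.4695e+06 / 0.1137
E = 3.0515e+07


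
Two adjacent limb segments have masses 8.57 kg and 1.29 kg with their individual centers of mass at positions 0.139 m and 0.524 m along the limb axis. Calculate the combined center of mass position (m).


COM = (m1*x1 + m2*x2) / (m1 + m2)
COM = (8.57*0.139 + 1.29*0.524) / (8.57 + 1.29)
Numerator = 1.8672
Denominator = 9.8600
COM = 0.1894


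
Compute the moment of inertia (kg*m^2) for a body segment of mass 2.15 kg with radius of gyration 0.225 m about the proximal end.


I = m * k^2
I = 2.15 * 0.225^2
k^2 = 0.0506
I = 0.1088


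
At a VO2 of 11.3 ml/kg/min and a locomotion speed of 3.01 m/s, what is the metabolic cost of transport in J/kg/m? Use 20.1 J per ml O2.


Power per kg = VO2 * 20.1 / 60
Power per kg = 11.3 * 20.1 / 60 = 3.7855 W/kg
Cost = power_per_kg / speed
Cost = 3.7855 / 3.01
Cost = 1.2576


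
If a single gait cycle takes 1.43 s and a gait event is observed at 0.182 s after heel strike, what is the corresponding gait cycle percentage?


pct = (event_time / cycle_time) * 100
pct = (0.182 / 1.43) * 100
ratio = 0.1273
pct = 12.7273


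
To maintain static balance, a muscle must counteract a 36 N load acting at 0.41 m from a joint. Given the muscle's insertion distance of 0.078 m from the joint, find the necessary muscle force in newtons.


F_muscle = W * d_load / d_muscle
F_muscle = 36 * 0.41 / 0.078
Numerator = 14.7600
F_muscle = 189.2308


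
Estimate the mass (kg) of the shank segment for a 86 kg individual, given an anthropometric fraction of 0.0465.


m_segment = body_mass * fraction
m_segment = 86 * 0.0465
m_segment = 3.9990


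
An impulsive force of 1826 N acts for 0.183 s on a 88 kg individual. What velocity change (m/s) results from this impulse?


J = F * dt = 1826 * 0.183 = 334.1580 N*s
delta_v = J / m
delta_v = 334.1580 / 88
delta_v = 3.7973


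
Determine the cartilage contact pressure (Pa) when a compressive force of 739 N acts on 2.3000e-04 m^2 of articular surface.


P = F / A
P = 739 / 2.3000e-04
P = 3.2130e+06


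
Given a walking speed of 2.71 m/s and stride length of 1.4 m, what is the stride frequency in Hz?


f = v / stride_length
f = 2.71 / 1.4
f = 1.9357


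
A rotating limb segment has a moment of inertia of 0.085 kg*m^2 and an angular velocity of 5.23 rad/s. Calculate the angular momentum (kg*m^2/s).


L = I * omega
L = 0.085 * 5.23
L = 0.4446


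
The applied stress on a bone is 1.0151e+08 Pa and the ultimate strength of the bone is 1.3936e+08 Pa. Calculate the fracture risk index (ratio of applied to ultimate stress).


FRI = applied / ultimate
FRI = 1.0151e+08 / 1.3936e+08
FRI = 0.7284


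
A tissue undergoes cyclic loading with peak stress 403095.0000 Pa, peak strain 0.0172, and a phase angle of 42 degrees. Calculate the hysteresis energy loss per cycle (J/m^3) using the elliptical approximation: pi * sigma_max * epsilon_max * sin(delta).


E_loss = pi * sigma_max * epsilon_max * sin(delta)
delta = 42 deg = 0.7330 rad
sin(delta) = 0.6691
E_loss = pi * 403095.0000 * 0.0172 * 0.6691
E_loss = 14574.5994


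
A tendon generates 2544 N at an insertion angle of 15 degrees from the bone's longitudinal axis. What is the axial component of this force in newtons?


F_eff = F_tendon * cos(theta)
theta = 15 deg = 0.2618 rad
cos(theta) = 0.9659
F_eff = 2544 * 0.9659
F_eff = 2457.3153


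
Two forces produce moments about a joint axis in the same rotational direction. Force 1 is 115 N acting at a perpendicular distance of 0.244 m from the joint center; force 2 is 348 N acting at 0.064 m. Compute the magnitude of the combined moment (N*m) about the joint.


M = F1 * d1 + F2 * d2
M = 115 * 0.244 + 348 * 0.064
M = 28.0600 + 22.2720
M = 50.3320


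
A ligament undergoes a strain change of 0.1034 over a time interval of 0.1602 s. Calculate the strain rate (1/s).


strain_rate = delta_strain / delta_t
strain_rate = 0.1034 / 0.1602
strain_rate = 0.6454


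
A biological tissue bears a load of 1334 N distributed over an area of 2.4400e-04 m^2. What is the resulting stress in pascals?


stress = F / A
stress = 1334 / 2.4400e-04
stress = 5.4672e+06


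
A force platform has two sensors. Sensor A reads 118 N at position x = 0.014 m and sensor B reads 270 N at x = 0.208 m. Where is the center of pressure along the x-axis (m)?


COP_x = (F1*x1 + F2*x2) / (F1 + F2)
COP_x = (118*0.014 + 270*0.208) / (118 + 270)
Numerator = 57.8120
Denominator = 388
COP_x = 0.1490


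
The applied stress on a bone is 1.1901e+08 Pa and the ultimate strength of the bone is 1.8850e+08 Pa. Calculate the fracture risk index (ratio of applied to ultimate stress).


FRI = applied / ultimate
FRI = 1.1901e+08 / 1.8850e+08
FRI = 0.6314


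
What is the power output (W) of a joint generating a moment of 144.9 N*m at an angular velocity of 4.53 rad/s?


P = M * omega
P = 144.9 * 4.53
P = 656.3970


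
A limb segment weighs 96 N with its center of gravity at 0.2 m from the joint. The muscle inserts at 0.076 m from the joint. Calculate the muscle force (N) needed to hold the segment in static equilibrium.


F_muscle = W * d_load / d_muscle
F_muscle = 96 * 0.2 / 0.076
Numerator = 19.2000
F_muscle = 252.6316


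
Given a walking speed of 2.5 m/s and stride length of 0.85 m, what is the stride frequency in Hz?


f = v / stride_length
f = 2.5 / 0.85
f = 2.9412


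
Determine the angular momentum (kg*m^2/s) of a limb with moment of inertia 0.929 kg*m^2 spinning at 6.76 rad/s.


L = I * omega
L = 0.929 * 6.76
L = 6.2800


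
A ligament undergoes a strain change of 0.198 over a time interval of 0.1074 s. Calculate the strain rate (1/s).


strain_rate = delta_strain / delta_t
strain_rate = 0.198 / 0.1074
strain_rate = 1.8436


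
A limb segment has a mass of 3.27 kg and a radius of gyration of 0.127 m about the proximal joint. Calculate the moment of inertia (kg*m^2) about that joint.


I = m * k^2
I = 3.27 * 0.127^2
k^2 = 0.0161
I = 0.0527


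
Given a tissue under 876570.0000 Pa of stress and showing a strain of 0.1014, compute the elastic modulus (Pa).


E = stress / strain
E = 876570.0000 / 0.1014
E = 8.6447e+06


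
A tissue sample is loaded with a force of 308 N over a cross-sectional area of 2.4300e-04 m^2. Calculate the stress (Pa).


stress = F / A
stress = 308 / 2.4300e-04
stress = 1.2675e+06


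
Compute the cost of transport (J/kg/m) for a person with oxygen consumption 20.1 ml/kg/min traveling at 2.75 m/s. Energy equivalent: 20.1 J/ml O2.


Power per kg = VO2 * 20.1 / 60
Power per kg = 20.1 * 20.1 / 60 = 6.7335 W/kg
Cost = power_per_kg / speed
Cost = 6.7335 / 2.75
Cost = 2.4485


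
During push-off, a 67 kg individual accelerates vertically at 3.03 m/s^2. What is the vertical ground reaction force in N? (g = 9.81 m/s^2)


GRF = m * (g + a)
GRF = 67 * (9.81 + 3.03)
GRF = 67 * 12.8400
GRF = 860.2800


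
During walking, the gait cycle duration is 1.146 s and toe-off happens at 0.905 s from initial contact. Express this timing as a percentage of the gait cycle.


pct = (event_time / cycle_time) * 100
pct = (0.905 / 1.146) * 100
ratio = 0.7897
pct = 78.9703


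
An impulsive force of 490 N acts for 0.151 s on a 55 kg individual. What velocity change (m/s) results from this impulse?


J = F * dt = 490 * 0.151 = 73.9900 N*s
delta_v = J / m
delta_v = 73.9900 / 55
delta_v = 1.3453


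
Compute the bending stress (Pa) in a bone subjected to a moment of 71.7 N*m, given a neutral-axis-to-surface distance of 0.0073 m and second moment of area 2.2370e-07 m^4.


sigma = M * c / I
sigma = 71.7 * 0.0073 / 2.2370e-07
M * c = 0.5234
sigma = 2.3398e+06


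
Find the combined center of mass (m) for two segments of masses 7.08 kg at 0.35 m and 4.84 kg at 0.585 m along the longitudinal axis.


COM = (m1*x1 + m2*x2) / (m1 + m2)
COM = (7.08*0.35 + 4.84*0.585) / (7.08 + 4.84)
Numerator = 5.3094
Denominator = 11.9200
COM = 0.4454


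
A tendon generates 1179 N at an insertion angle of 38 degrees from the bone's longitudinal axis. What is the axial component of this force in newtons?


F_eff = F_tendon * cos(theta)
theta = 38 deg = 0.6632 rad
cos(theta) = 0.7880
F_eff = 1179 * 0.7880
F_eff = 929.0647


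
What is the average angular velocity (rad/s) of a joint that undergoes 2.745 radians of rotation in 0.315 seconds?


omega = delta_theta / delta_t
omega = 2.745 / 0.315
omega = 8.7143


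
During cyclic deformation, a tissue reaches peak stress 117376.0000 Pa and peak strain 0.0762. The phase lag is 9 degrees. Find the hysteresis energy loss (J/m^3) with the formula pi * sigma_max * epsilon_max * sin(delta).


E_loss = pi * sigma_max * epsilon_max * sin(delta)
delta = 9 deg = 0.1571 rad
sin(delta) = 0.1564
E_loss = pi * 117376.0000 * 0.0762 * 0.1564
E_loss = 4395.5841


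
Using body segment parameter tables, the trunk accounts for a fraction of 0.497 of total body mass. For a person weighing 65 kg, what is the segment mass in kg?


m_segment = body_mass * fraction
m_segment = 65 * 0.497
m_segment = 32.3050


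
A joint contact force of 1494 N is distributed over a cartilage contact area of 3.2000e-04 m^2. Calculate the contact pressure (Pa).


P = F / A
P = 1494 / 3.2000e-04
P = 4.6688e+06


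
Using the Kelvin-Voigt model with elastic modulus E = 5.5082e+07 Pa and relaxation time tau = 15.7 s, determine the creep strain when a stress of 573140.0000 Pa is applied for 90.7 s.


epsilon(t) = (sigma/E) * (1 - exp(-t/tau))
sigma/E = 573140.0000 / 5.5082e+07 = 0.0104
exp(-t/tau) = exp(-90.7 / 15.7) = 0.0031
epsilon = 0.0104 * (1 - 0.0031)
epsilon = 0.0104


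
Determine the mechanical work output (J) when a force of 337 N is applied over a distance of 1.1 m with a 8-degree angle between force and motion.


W = F * d * cos(theta)
theta = 8 deg = 0.1396 rad
cos(theta) = 0.9903
W = 337 * 1.1 * 0.9903
W = 367.0924


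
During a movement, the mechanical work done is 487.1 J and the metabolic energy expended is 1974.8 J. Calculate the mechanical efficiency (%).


eta = (W_mech / E_meta) * 100
eta = (487.1 / 1974.8) * 100
ratio = 0.2467
eta = 24.6658


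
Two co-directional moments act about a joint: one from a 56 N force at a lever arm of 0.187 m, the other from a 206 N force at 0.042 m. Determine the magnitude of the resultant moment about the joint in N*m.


M = F1 * d1 + F2 * d2
M = 56 * 0.187 + 206 * 0.042
M = 10.4720 + 8.6520
M = 19.1240


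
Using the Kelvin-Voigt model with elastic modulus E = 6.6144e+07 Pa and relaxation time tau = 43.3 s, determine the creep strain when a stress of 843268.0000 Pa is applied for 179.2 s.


epsilon(t) = (sigma/E) * (1 - exp(-t/tau))
sigma/E = 843268.0000 / 6.6144e+07 = 0.0127
exp(-t/tau) = exp(-179.2 / 43.3) = 0.0159
epsilon = 0.0127 * (1 - 0.0159)
epsilon = 0.0125


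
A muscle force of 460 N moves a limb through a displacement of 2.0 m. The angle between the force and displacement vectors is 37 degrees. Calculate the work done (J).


W = F * d * cos(theta)
theta = 37 deg = 0.6458 rad
cos(theta) = 0.7986
W = 460 * 2.0 * 0.7986
W = 734.7447


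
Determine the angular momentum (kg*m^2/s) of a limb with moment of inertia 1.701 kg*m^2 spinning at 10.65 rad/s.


L = I * omega
L = 1.701 * 10.65
L = 18.1157


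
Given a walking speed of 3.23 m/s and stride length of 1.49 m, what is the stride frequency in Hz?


f = v / stride_length
f = 3.23 / 1.49
f = 2.1678


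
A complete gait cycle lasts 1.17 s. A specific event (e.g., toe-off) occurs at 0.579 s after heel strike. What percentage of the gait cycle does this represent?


pct = (event_time / cycle_time) * 100
pct = (0.579 / 1.17) * 100
ratio = 0.4949
pct = 49.4872


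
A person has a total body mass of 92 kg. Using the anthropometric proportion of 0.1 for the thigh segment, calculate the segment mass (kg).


m_segment = body_mass * fraction
m_segment = 92 * 0.1
m_segment = 9.2000


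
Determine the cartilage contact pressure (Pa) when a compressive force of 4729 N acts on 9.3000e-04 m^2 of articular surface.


P = F / A
P = 4729 / 9.3000e-04
P = 5.0849e+06


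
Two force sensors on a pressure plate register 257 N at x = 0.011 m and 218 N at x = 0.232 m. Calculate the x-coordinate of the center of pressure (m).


COP_x = (F1*x1 + F2*x2) / (F1 + F2)
COP_x = (257*0.011 + 218*0.232) / (257 + 218)
Numerator = 53.4030
Denominator = 475
COP_x = 0.1124


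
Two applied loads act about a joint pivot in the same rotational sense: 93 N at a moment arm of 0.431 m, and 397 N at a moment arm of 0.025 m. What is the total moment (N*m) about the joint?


M = F1 * d1 + F2 * d2
M = 93 * 0.431 + 397 * 0.025
M = 40.0830 + 9.9250
M = 50.0080


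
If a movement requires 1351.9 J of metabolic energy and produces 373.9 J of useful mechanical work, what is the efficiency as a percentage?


eta = (W_mech / E_meta) * 100
eta = (373.9 / 1351.9) * 100
ratio = 0.2766
eta = 27.6574


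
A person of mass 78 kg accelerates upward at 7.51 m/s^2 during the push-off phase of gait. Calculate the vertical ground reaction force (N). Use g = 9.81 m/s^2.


GRF = m * (g + a)
GRF = 78 * (9.81 + 7.51)
GRF = 78 * 17.3200
GRF = 1350.9600


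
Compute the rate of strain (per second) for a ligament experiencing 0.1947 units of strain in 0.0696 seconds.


strain_rate = delta_strain / delta_t
strain_rate = 0.1947 / 0.0696
strain_rate = 2.7974


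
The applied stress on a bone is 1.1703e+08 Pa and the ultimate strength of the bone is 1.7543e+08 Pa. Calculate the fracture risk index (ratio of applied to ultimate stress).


FRI = applied / ultimate
FRI = 1.1703e+08 / 1.7543e+08
FRI = 0.6671


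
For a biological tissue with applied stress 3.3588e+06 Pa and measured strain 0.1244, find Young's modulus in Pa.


E = stress / strain
E = 3.3588e+06 / 0.1244
E = 2.7000e+07


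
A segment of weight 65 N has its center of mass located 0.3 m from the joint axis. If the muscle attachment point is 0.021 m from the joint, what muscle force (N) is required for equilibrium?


F_muscle = W * d_load / d_muscle
F_muscle = 65 * 0.3 / 0.021
Numerator = 19.5000
F_muscle = 928.5714


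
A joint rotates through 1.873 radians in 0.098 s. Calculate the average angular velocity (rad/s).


omega = delta_theta / delta_t
omega = 1.873 / 0.098
omega = 19.1122


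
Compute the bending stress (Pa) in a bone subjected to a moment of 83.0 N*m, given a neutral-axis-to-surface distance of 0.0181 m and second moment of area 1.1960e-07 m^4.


sigma = M * c / I
sigma = 83.0 * 0.0181 / 1.1960e-07
M * c = 1.5023
sigma = 1.2561e+07


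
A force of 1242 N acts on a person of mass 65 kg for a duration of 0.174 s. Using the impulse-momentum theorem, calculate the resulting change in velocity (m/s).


J = F * dt = 1242 * 0.174 = 216.1080 N*s
delta_v = J / m
delta_v = 216.1080 / 65
delta_v = 3.3247


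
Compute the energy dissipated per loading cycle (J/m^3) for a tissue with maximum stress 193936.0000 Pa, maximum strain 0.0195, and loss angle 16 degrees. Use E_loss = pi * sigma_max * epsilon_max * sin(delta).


E_loss = pi * sigma_max * epsilon_max * sin(delta)
delta = 16 deg = 0.2793 rad
sin(delta) = 0.2756
E_loss = pi * 193936.0000 * 0.0195 * 0.2756
E_loss = 3274.7714


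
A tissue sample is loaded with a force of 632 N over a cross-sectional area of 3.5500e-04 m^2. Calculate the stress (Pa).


stress = F / A
stress = 632 / 3.5500e-04
stress = 1.7803e+06


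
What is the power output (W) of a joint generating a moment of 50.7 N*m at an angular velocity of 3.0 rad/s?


P = M * omega
P = 50.7 * 3.0
P = 152.1000


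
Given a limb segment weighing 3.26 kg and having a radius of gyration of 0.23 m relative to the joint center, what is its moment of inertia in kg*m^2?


I = m * k^2
I = 3.26 * 0.23^2
k^2 = 0.0529
I = 0.1725


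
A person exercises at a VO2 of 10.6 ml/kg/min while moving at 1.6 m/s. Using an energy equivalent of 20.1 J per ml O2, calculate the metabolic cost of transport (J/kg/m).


Power per kg = VO2 * 20.1 / 60
Power per kg = 10.6 * 20.1 / 60 = 3.5510 W/kg
Cost = power_per_kg / speed
Cost = 3.5510 / 1.6
Cost = 2.2194


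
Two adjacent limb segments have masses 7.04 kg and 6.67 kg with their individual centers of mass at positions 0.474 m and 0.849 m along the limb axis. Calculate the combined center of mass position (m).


COM = (m1*x1 + m2*x2) / (m1 + m2)
COM = (7.04*0.474 + 6.67*0.849) / (7.04 + 6.67)
Numerator = 8.9998
Denominator = 13.7100
COM = 0.6564


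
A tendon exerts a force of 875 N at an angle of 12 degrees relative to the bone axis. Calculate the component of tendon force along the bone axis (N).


F_eff = F_tendon * cos(theta)
theta = 12 deg = 0.2094 rad
cos(theta) = 0.9781
F_eff = 875 * 0.9781
F_eff = 855.8792


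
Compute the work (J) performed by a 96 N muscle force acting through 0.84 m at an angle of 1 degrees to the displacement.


W = F * d * cos(theta)
theta = 1 deg = 0.0175 rad
cos(theta) = 0.9998
W = 96 * 0.84 * 0.9998
W = 80.6277


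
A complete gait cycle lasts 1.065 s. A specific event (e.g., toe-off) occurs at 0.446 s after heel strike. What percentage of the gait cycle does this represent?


pct = (event_time / cycle_time) * 100
pct = (0.446 / 1.065) * 100
ratio = 0.4188
pct = 41.8779


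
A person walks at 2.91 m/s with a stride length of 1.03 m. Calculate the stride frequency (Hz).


f = v / stride_length
f = 2.91 / 1.03
f = 2.8252


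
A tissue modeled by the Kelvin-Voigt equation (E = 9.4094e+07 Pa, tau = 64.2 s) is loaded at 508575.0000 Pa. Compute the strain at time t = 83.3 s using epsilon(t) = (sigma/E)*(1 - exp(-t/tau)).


epsilon(t) = (sigma/E) * (1 - exp(-t/tau))
sigma/E = 508575.0000 / 9.4094e+07 = 0.0054
exp(-t/tau) = exp(-83.3 / 64.2) = 0.2732
epsilon = 0.0054 * (1 - 0.2732)
epsilon = 0.0039


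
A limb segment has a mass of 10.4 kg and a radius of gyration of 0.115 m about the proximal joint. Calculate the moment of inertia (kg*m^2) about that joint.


I = m * k^2
I = 10.4 * 0.115^2
k^2 = 0.0132
I = 0.1375


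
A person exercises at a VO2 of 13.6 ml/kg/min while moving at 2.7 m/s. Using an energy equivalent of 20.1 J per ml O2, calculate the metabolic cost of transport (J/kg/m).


Power per kg = VO2 * 20.1 / 60
Power per kg = 13.6 * 20.1 / 60 = 4.5560 W/kg
Cost = power_per_kg / speed
Cost = 4.5560 / 2.7
Cost = 1.6874


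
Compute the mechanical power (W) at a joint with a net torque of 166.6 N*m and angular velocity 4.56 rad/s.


P = M * omega
P = 166.6 * 4.56
P = 759.6960


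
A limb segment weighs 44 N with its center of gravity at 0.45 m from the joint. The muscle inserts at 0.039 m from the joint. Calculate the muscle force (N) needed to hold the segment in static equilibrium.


F_muscle = W * d_load / d_muscle
F_muscle = 44 * 0.45 / 0.039
Numerator = 19.8000
F_muscle = 507.6923


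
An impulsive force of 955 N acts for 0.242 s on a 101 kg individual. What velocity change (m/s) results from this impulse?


J = F * dt = 955 * 0.242 = 231.1100 N*s
delta_v = J / m
delta_v = 231.1100 / 101
delta_v = 2.2882


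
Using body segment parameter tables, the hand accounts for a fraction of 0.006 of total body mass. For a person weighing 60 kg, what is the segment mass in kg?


m_segment = body_mass * fraction
m_segment = 60 * 0.006
m_segment = 0.3600


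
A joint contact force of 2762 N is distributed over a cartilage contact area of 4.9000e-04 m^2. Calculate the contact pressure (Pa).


P = F / A
P = 2762 / 4.9000e-04
P = 5.6367e+06


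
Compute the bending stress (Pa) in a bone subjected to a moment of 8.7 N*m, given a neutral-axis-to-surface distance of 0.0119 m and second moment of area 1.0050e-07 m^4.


sigma = M * c / I
sigma = 8.7 * 0.0119 / 1.0050e-07
M * c = 0.1035
sigma = 1.0301e+06


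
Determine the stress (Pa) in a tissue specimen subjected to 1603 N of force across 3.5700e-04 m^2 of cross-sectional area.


stress = F / A
stress = 1603 / 3.5700e-04
stress = 4.4902e+06


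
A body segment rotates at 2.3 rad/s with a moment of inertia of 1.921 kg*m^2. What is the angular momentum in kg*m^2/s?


L = I * omega
L = 1.921 * 2.3
L = 4.4183


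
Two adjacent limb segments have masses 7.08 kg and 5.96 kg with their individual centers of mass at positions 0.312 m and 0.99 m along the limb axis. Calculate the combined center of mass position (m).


COM = (m1*x1 + m2*x2) / (m1 + m2)
COM = (7.08*0.312 + 5.96*0.99) / (7.08 + 5.96)
Numerator = 8.1094
Denominator = 13.0400
COM = 0.6219


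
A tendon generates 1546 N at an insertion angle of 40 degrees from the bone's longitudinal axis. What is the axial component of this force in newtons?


F_eff = F_tendon * cos(theta)
theta = 40 deg = 0.6981 rad
cos(theta) = 0.7660
F_eff = 1546 * 0.7660
F_eff = 1184.3047
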